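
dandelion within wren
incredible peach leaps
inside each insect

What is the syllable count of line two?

Line two: incredible(4) + peach(1) + leaps(1) = 6

6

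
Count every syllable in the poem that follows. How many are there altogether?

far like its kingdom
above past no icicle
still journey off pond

17

Line 1: "far like its kingdom": 1+1+1+2 = 5
Line 2: "above past no icicle": 2+1+1+3 = 7
Line 3: "still journey off pond": 1+2+1+1 = 5
Total: 5 + 7 + 5 = 17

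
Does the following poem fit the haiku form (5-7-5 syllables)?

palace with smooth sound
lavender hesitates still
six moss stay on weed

Yes

Line 1: palace(2) + with(1) + smooth(1) + sound(1) = 5 ✓
Line 2: lavender(3) + hesitates(3) + still(1) = 7 ✓
Line 3: six(1) + moss(1) + stay(1) + on(1) + weed(1) = 5 ✓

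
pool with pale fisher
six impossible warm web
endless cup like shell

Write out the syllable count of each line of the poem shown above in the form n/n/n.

Line 1: pool (1), with (1), pale (1), fisher (2) → 5
Line 2: six (1), impossible (4), warm (1), web (1) → 7
Line 3: endless (2), cup (1), like (1), shell (1) → 5

5/7/5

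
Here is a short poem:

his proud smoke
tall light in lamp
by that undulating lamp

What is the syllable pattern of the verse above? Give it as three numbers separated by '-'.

Line 1: his (1), proud (1), smoke (1) → 3
Line 2: tall (1), light (1), in (1), lamp (1) → 4
Line 3: by (1), that (1), undulating (4), lamp (1) → 7

3-4-7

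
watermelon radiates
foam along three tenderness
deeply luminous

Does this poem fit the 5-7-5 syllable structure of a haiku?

No

Line 1: "watermelon radiates": 4+3 = 7 (expected 5)
Line 2: "foam along three tenderness": 1+2+1+3 = 7 ✓
Line 3: "deeply luminous": 2+3 = 5 ✓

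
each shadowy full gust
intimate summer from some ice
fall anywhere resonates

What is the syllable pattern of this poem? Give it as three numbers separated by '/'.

Line 1: "each shadowy full gust": 1+3+1+1 = 6
Line 2: "intimate summer from some ice": 3+2+1+1+1 = 8
Line 3: "fall anywhere resonates": 1+3+3 = 7

6/8/7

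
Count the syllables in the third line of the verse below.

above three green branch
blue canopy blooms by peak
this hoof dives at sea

5

The third line: this(1) + hoof(1) + dives(1) + at(1) + sea(1) = 5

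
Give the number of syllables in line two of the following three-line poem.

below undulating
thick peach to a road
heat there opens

5

Line two: thick (1), peach (1), to (1), a (1), road (1) → 5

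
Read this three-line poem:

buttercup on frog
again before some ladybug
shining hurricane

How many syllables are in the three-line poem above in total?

18

Line 1: buttercup(3) + on(1) + frog(1) = 5
Line 2: again(2) + before(2) + some(1) + ladybug(3) = 8
Line 3: shining(2) + hurricane(3) = 5
Total: 5 + 8 + 5 = 18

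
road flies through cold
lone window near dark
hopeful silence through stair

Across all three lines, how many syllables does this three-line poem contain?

15

Line 1: road (1), flies (1), through (1), cold (1) → 4
Line 2: lone (1), window (2), near (1), dark (1) → 5
Line 3: hopeful (2), silence (2), through (1), stair (1) → 6
Total: 4 + 5 + 6 = 15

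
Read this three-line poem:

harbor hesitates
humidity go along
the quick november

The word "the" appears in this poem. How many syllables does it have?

1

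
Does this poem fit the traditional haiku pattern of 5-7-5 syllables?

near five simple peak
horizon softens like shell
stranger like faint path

Yes

Line 1: near(1) + five(1) + simple(2) + peak(1) = 5 ✓
Line 2: horizon(3) + softens(2) + like(1) + shell(1) = 7 ✓
Line 3: stranger(2) + like(1) + faint(1) + path(1) = 5 ✓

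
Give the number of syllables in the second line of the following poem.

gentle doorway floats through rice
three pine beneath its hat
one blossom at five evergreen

The second line: three (1), pine (1), beneath (2), its (1), hat (1) → 6

6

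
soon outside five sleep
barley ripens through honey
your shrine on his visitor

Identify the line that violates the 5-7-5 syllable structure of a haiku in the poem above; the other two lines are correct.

The third line

Line 1: soon (1), outside (2), five (1), sleep (1) → 5 ✓
Line 2: barley (2), ripens (2), through (1), honey (2) → 7 ✓
Line 3: your (1), shrine (1), on (1), his (1), visitor (3) → 7 (expected 5)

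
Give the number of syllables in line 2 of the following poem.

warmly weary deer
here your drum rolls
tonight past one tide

Line 2: here (1), your (1), drum (1), rolls (1) → 4

4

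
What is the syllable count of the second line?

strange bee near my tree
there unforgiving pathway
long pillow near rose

The second line: "there unforgiving pathway": 1+4+2 = 7

7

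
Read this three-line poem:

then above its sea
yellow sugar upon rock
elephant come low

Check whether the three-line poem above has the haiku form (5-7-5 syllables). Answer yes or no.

Line 1: then(1) + above(2) + its(1) + sea(1) = 5 ✓
Line 2: yellow(2) + sugar(2) + upon(2) + rock(1) = 7 ✓
Line 3: elephant(3) + come(1) + low(1) = 5 ✓

Yes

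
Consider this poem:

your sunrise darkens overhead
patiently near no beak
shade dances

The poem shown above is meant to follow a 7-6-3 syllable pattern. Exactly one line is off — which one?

The first line

Line 1: your(1) + sunrise(2) + darkens(2) + overhead(3) = 8 (expected 7)
Line 2: patiently(3) + near(1) + no(1) + beak(1) = 6 ✓
Line 3: shade(1) + dances(2) = 3 ✓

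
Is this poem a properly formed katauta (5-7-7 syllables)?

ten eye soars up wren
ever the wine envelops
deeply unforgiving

No

Line 1: "ten eye soars up wren": 1+1+1+1+1 = 5 ✓
Line 2: "ever the wine envelops": 2+1+1+3 = 7 ✓
Line 3: "deeply unforgiving": 2+4 = 6 (expected 7)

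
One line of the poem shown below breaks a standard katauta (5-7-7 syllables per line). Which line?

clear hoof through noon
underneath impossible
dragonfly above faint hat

Line 1: clear (1), hoof (1), through (1), noon (1) → 4 (expected 5)
Line 2: underneath (3), impossible (4) → 7 ✓
Line 3: dragonfly (3), above (2), faint (1), hat (1) → 7 ✓

Line 1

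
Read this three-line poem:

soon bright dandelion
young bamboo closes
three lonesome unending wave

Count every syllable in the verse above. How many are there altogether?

18

Line 1: soon (1), bright (1), dandelion (4) → 6
Line 2: young (1), bamboo (2), closes (2) → 5
Line 3: three (1), lonesome (2), unending (3), wave (1) → 7
Total: 6 + 5 + 7 = 18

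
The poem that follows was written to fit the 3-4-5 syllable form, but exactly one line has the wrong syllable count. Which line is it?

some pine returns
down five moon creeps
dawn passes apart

Line 1

Line 1: some(1) + pine(1) + returns(2) = 4 (expected 3)
Line 2: down(1) + five(1) + moon(1) + creeps(1) = 4 ✓
Line 3: dawn(1) + passes(2) + apart(2) = 5 ✓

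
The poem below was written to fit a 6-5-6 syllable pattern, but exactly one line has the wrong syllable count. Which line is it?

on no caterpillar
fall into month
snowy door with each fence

Line 1: "on no caterpillar": 1+1+4 = 6 ✓
Line 2: "fall into month": 1+2+1 = 4 (expected 5)
Line 3: "snowy door with each fence": 2+1+1+1+1 = 6 ✓

The second line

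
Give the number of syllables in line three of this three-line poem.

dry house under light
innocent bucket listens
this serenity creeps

Line three: this (1), serenity (4), creeps (1) → 6

6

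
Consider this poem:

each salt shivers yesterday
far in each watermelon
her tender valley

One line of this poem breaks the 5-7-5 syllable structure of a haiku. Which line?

Line 1: each(1) + salt(1) + shivers(2) + yesterday(3) = 7 (expected 5)
Line 2: far(1) + in(1) + each(1) + watermelon(4) = 7 ✓
Line 3: her(1) + tender(2) + valley(2) = 5 ✓

The first line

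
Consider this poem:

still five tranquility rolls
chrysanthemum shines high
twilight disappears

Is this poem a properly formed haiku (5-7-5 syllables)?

Line 1: "still five tranquility rolls": 1+1+4+1 = 7 (expected 5)
Line 2: "chrysanthemum shines high": 4+1+1 = 6 (expected 7)
Line 3: "twilight disappears": 2+3 = 5 ✓

No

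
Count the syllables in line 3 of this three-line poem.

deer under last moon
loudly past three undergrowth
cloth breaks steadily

5

Line 3: cloth (1), breaks (1), steadily (3) → 5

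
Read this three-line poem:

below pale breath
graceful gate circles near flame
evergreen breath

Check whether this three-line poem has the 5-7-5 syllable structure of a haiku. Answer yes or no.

No

Line 1: "below pale breath": 2+1+1 = 4 (expected 5)
Line 2: "graceful gate circles near flame": 2+1+2+1+1 = 7 ✓
Line 3: "evergreen breath": 3+1 = 4 (expected 5)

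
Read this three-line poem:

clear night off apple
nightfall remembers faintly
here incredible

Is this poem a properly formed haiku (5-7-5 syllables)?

Line 1: clear(1) + night(1) + off(1) + apple(2) = 5 ✓
Line 2: nightfall(2) + remembers(3) + faintly(2) = 7 ✓
Line 3: here(1) + incredible(4) = 5 ✓

Yes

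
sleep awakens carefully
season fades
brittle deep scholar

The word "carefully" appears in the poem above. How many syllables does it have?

3

"carefully" has 3 syllables.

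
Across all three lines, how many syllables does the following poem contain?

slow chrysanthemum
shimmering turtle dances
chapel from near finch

17

Line 1: "slow chrysanthemum": 1+4 = 5
Line 2: "shimmering turtle dances": 3+2+2 = 7
Line 3: "chapel from near finch": 2+1+1+1 = 5
Total: 5 + 7 + 5 = 17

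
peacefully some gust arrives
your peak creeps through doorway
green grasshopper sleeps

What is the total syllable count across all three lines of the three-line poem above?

18

Line 1: peacefully(3) + some(1) + gust(1) + arrives(2) = 7
Line 2: your(1) + peak(1) + creeps(1) + through(1) + doorway(2) = 6
Line 3: green(1) + grasshopper(3) + sleeps(1) = 5
Total: 7 + 6 + 5 = 18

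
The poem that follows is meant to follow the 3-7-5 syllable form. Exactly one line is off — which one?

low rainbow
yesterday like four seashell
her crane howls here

The third line

Line 1: low(1) + rainbow(2) = 3 ✓
Line 2: yesterday(3) + like(1) + four(1) + seashell(2) = 7 ✓
Line 3: her(1) + crane(1) + howls(1) + here(1) = 4 (expected 5)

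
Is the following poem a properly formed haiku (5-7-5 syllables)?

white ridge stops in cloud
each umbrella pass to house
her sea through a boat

Yes

Line 1: white(1) + ridge(1) + stops(1) + in(1) + cloud(1) = 5 ✓
Line 2: each(1) + umbrella(3) + pass(1) + to(1) + house(1) = 7 ✓
Line 3: her(1) + sea(1) + through(1) + a(1) + boat(1) = 5 ✓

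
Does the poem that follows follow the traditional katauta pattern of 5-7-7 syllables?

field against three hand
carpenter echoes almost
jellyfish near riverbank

Line 1: field(1) + against(2) + three(1) + hand(1) = 5 ✓
Line 2: carpenter(3) + echoes(2) + almost(2) = 7 ✓
Line 3: jellyfish(3) + near(1) + riverbank(3) = 7 ✓

Yes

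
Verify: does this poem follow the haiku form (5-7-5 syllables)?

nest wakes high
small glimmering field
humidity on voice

No

Line 1: nest(1) + wakes(1) + high(1) = 3 (expected 5)
Line 2: small(1) + glimmering(3) + field(1) = 5 (expected 7)
Line 3: humidity(4) + on(1) + voice(1) = 6 (expected 5)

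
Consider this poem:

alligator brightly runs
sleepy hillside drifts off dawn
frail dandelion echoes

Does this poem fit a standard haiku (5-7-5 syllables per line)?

No

Line 1: alligator(4) + brightly(2) + runs(1) = 7 (expected 5)
Line 2: sleepy(2) + hillside(2) + drifts(1) + off(1) + dawn(1) = 7 ✓
Line 3: frail(1) + dandelion(4) + echoes(2) = 7 (expected 5)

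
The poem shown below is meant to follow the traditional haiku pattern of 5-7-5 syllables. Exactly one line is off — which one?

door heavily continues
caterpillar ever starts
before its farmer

The first line

Line 1: door (1), heavily (3), continues (3) → 7 (expected 5)
Line 2: caterpillar (4), ever (2), starts (1) → 7 ✓
Line 3: before (2), its (1), farmer (2) → 5 ✓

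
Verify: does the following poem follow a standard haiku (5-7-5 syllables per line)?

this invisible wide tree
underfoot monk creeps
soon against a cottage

No

Line 1: this (1), invisible (4), wide (1), tree (1) → 7 (expected 5)
Line 2: underfoot (3), monk (1), creeps (1) → 5 (expected 7)
Line 3: soon (1), against (2), a (1), cottage (2) → 6 (expected 5)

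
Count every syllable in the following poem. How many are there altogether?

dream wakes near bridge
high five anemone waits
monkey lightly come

16

Line 1: dream(1) + wakes(1) + near(1) + bridge(1) = 4
Line 2: high(1) + five(1) + anemone(4) + waits(1) = 7
Line 3: monkey(2) + lightly(2) + come(1) = 5
Total: 4 + 7 + 5 = 16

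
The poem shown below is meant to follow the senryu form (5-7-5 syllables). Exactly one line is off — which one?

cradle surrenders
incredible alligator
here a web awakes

Line 1: cradle(2) + surrenders(3) = 5 ✓
Line 2: incredible(4) + alligator(4) = 8 (expected 7)
Line 3: here(1) + a(1) + web(1) + awakes(2) = 5 ✓

Line 2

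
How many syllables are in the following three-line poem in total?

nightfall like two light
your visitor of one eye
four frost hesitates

17

Line 1: "nightfall like two light": 2+1+1+1 = 5
Line 2: "your visitor of one eye": 1+3+1+1+1 = 7
Line 3: "four frost hesitates": 1+1+3 = 5
Total: 5 + 7 + 5 = 17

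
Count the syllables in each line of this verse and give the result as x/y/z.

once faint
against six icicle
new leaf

2/6/2

Line 1: "once faint": 1+1 = 2
Line 2: "against six icicle": 2+1+3 = 6
Line 3: "new leaf": 1+1 = 2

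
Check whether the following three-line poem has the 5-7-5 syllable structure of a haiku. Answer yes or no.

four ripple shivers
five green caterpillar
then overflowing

No

Line 1: four (1), ripple (2), shivers (2) → 5 ✓
Line 2: five (1), green (1), caterpillar (4) → 6 (expected 7)
Line 3: then (1), overflowing (4) → 5 ✓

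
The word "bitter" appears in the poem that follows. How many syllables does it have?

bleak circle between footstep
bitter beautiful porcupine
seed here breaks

"bitter" has 2 syllables.

2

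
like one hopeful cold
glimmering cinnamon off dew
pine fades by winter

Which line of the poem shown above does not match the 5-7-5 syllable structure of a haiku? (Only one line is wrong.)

The second line

Line 1: like(1) + one(1) + hopeful(2) + cold(1) = 5 ✓
Line 2: glimmering(3) + cinnamon(3) + off(1) + dew(1) = 8 (expected 7)
Line 3: pine(1) + fades(1) + by(1) + winter(2) = 5 ✓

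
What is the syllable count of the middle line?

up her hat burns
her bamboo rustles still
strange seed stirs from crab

The middle line: her(1) + bamboo(2) + rustles(2) + still(1) = 6

6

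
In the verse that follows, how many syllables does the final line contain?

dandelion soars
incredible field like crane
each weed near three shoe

5

The final line: each (1), weed (1), near (1), three (1), shoe (1) → 5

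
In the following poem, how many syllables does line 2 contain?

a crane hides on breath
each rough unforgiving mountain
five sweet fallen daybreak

8

Line 2: "each rough unforgiving mountain": 1+1+4+2 = 8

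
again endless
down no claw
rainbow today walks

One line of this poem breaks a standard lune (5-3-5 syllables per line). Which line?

Line 1

Line 1: again (2), endless (2) → 4 (expected 5)
Line 2: down (1), no (1), claw (1) → 3 ✓
Line 3: rainbow (2), today (2), walks (1) → 5 ✓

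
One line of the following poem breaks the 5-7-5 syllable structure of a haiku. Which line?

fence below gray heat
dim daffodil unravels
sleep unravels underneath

The third line

Line 1: fence (1), below (2), gray (1), heat (1) → 5 ✓
Line 2: dim (1), daffodil (3), unravels (3) → 7 ✓
Line 3: sleep (1), unravels (3), underneath (3) → 7 (expected 5)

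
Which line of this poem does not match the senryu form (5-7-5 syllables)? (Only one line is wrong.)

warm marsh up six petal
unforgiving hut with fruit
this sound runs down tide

Line 1: "warm marsh up six petal": 1+1+1+1+2 = 6 (expected 5)
Line 2: "unforgiving hut with fruit": 4+1+1+1 = 7 ✓
Line 3: "this sound runs down tide": 1+1+1+1+1 = 5 ✓

Line 1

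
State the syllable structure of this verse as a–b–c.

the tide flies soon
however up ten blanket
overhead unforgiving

Line 1: the(1) + tide(1) + flies(1) + soon(1) = 4
Line 2: however(3) + up(1) + ten(1) + blanket(2) = 7
Line 3: overhead(3) + unforgiving(4) = 7

4–7–7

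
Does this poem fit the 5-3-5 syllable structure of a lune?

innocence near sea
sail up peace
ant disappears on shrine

No

Line 1: innocence(3) + near(1) + sea(1) = 5 ✓
Line 2: sail(1) + up(1) + peace(1) = 3 ✓
Line 3: ant(1) + disappears(3) + on(1) + shrine(1) = 6 (expected 5)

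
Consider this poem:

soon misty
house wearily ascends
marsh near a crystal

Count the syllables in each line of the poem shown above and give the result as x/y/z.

3/6/5

Line 1: soon(1) + misty(2) = 3
Line 2: house(1) + wearily(3) + ascends(2) = 6
Line 3: marsh(1) + near(1) + a(1) + crystal(2) = 5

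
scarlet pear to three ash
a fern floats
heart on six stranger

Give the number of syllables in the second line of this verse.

3

The second line: "a fern floats": 1+1+1 = 3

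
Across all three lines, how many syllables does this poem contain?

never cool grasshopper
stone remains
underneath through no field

Line 1: never(2) + cool(1) + grasshopper(3) = 6
Line 2: stone(1) + remains(2) = 3
Line 3: underneath(3) + through(1) + no(1) + field(1) = 6
Total: 6 + 3 + 6 = 15

15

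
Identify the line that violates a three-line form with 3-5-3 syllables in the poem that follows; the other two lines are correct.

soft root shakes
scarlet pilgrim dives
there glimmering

Line 1: soft (1), root (1), shakes (1) → 3 ✓
Line 2: scarlet (2), pilgrim (2), dives (1) → 5 ✓
Line 3: there (1), glimmering (3) → 4 (expected 3)

The third line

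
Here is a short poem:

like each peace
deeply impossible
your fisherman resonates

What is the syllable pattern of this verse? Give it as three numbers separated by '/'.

Line 1: like(1) + each(1) + peace(1) = 3
Line 2: deeply(2) + impossible(4) = 6
Line 3: your(1) + fisherman(3) + resonates(3) = 7

3/6/7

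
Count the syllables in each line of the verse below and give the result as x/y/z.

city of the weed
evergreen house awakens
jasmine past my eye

5/7/5

Line 1: city(2) + of(1) + the(1) + weed(1) = 5
Line 2: evergreen(3) + house(1) + awakens(3) = 7
Line 3: jasmine(2) + past(1) + my(1) + eye(1) = 5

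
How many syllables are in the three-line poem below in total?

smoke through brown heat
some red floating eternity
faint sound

14

Line 1: smoke(1) + through(1) + brown(1) + heat(1) = 4
Line 2: some(1) + red(1) + floating(2) + eternity(4) = 8
Line 3: faint(1) + sound(1) = 2
Total: 4 + 8 + 2 = 14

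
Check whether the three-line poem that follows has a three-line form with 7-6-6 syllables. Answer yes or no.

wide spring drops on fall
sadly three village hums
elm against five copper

No

Line 1: "wide spring drops on fall": 1+1+1+1+1 = 5 (expected 7)
Line 2: "sadly three village hums": 2+1+2+1 = 6 ✓
Line 3: "elm against five copper": 1+2+1+2 = 6 ✓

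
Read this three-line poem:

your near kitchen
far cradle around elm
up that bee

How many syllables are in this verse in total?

13

Line 1: "your near kitchen": 1+1+2 = 4
Line 2: "far cradle around elm": 1+2+2+1 = 6
Line 3: "up that bee": 1+1+1 = 3
Total: 4 + 6 + 3 = 13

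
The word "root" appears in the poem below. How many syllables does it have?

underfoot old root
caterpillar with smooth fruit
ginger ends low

1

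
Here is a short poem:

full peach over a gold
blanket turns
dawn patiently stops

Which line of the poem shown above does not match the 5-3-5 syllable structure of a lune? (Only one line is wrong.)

Line 1: full (1), peach (1), over (2), a (1), gold (1) → 6 (expected 5)
Line 2: blanket (2), turns (1) → 3 ✓
Line 3: dawn (1), patiently (3), stops (1) → 5 ✓

The first line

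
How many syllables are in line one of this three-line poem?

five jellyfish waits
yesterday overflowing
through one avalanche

5

Line one: five(1) + jellyfish(3) + waits(1) = 5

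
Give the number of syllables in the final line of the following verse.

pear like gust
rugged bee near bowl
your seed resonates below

The final line: "your seed resonates below": 1+1+3+2 = 7

7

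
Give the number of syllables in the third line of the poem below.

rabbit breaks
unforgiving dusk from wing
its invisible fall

The third line: its(1) + invisible(4) + fall(1) = 6

6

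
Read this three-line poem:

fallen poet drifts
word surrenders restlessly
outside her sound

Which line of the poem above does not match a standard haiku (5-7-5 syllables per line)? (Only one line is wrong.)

Line 1: fallen(2) + poet(2) + drifts(1) = 5 ✓
Line 2: word(1) + surrenders(3) + restlessly(3) = 7 ✓
Line 3: outside(2) + her(1) + sound(1) = 4 (expected 5)

The third line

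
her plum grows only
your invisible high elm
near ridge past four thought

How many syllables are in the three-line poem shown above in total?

Line 1: her(1) + plum(1) + grows(1) + only(2) = 5
Line 2: your(1) + invisible(4) + high(1) + elm(1) = 7
Line 3: near(1) + ridge(1) + past(1) + four(1) + thought(1) = 5
Total: 5 + 7 + 5 = 17

17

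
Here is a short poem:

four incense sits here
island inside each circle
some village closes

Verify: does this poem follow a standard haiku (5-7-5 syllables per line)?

Line 1: four(1) + incense(2) + sits(1) + here(1) = 5 ✓
Line 2: island(2) + inside(2) + each(1) + circle(2) = 7 ✓
Line 3: some(1) + village(2) + closes(2) = 5 ✓

Yes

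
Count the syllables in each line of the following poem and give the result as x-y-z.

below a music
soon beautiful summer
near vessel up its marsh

5-6-6

Line 1: "below a music": 2+1+2 = 5
Line 2: "soon beautiful summer": 1+3+2 = 6
Line 3: "near vessel up its marsh": 1+2+1+1+1 = 6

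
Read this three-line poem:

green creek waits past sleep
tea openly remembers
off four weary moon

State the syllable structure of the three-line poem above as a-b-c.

5-7-5

Line 1: green (1), creek (1), waits (1), past (1), sleep (1) → 5
Line 2: tea (1), openly (3), remembers (3) → 7
Line 3: off (1), four (1), weary (2), moon (1) → 5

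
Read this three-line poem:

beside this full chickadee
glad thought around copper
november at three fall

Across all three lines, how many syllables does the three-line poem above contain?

Line 1: beside(2) + this(1) + full(1) + chickadee(3) = 7
Line 2: glad(1) + thought(1) + around(2) + copper(2) = 6
Line 3: november(3) + at(1) + three(1) + fall(1) = 6
Total: 7 + 6 + 6 = 19

19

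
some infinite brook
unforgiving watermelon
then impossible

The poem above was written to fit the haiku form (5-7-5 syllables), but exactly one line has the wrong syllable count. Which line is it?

Line 1: some(1) + infinite(3) + brook(1) = 5 ✓
Line 2: unforgiving(4) + watermelon(4) = 8 (expected 7)
Line 3: then(1) + impossible(4) = 5 ✓

The second line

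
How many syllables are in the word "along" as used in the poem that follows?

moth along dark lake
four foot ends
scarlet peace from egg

2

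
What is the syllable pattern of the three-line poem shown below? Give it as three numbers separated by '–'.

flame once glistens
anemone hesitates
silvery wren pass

4–7–5

Line 1: flame (1), once (1), glistens (2) → 4
Line 2: anemone (4), hesitates (3) → 7
Line 3: silvery (3), wren (1), pass (1) → 5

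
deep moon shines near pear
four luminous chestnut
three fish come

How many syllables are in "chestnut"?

2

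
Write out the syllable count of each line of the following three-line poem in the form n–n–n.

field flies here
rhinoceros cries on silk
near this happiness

3–7–5

Line 1: field(1) + flies(1) + here(1) = 3
Line 2: rhinoceros(4) + cries(1) + on(1) + silk(1) = 7
Line 3: near(1) + this(1) + happiness(3) = 5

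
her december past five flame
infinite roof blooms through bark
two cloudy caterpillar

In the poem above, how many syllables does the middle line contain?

The middle line: infinite(3) + roof(1) + blooms(1) + through(1) + bark(1) = 7

7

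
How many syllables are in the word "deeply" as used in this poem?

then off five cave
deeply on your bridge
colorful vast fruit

"deeply" has 2 syllables.

2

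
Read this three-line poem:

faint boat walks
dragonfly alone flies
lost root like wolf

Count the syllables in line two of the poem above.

6

Line two: dragonfly(3) + alone(2) + flies(1) = 6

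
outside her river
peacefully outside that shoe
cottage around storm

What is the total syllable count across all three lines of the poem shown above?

Line 1: "outside her river": 2+1+2 = 5
Line 2: "peacefully outside that shoe": 3+2+1+1 = 7
Line 3: "cottage around storm": 2+2+1 = 5
Total: 5 + 7 + 5 = 17

17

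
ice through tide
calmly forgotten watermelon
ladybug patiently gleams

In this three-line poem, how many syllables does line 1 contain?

Line 1: "ice through tide": 1+1+1 = 3

3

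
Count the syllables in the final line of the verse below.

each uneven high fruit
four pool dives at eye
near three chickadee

The final line: near(1) + three(1) + chickadee(3) = 5

5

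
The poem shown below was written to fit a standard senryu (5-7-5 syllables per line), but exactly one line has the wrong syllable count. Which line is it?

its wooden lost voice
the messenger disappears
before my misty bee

Line 1: its(1) + wooden(2) + lost(1) + voice(1) = 5 ✓
Line 2: the(1) + messenger(3) + disappears(3) = 7 ✓
Line 3: before(2) + my(1) + misty(2) + bee(1) = 6 (expected 5)

The third line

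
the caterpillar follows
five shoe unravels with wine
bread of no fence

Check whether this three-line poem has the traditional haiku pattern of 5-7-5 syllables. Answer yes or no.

Line 1: the (1), caterpillar (4), follows (2) → 7 (expected 5)
Line 2: five (1), shoe (1), unravels (3), with (1), wine (1) → 7 ✓
Line 3: bread (1), of (1), no (1), fence (1) → 4 (expected 5)

No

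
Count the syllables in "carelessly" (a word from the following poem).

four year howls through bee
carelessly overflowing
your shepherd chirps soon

"carelessly" has 3 syllables.

3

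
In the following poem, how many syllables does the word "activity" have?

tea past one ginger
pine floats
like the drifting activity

4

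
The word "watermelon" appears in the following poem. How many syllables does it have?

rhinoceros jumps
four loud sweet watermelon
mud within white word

"watermelon" has 4 syllables.

4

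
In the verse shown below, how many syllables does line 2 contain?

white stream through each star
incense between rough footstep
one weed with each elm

Line 2: incense(2) + between(2) + rough(1) + footstep(2) = 7

7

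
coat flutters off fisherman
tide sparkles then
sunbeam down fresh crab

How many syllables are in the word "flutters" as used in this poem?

2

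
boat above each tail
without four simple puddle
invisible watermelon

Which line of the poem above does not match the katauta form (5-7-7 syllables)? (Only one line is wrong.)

Line 1: boat (1), above (2), each (1), tail (1) → 5 ✓
Line 2: without (2), four (1), simple (2), puddle (2) → 7 ✓
Line 3: invisible (4), watermelon (4) → 8 (expected 7)

Line 3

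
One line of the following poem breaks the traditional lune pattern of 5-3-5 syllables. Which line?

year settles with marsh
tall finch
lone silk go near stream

The second line

Line 1: year (1), settles (2), with (1), marsh (1) → 5 ✓
Line 2: tall (1), finch (1) → 2 (expected 3)
Line 3: lone (1), silk (1), go (1), near (1), stream (1) → 5 ✓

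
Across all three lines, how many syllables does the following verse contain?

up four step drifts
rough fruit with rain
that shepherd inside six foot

Line 1: up(1) + four(1) + step(1) + drifts(1) = 4
Line 2: rough(1) + fruit(1) + with(1) + rain(1) = 4
Line 3: that(1) + shepherd(2) + inside(2) + six(1) + foot(1) = 7
Total: 4 + 4 + 7 = 15

15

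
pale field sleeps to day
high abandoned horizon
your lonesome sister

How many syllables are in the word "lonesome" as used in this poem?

2

"lonesome" has 2 syllables.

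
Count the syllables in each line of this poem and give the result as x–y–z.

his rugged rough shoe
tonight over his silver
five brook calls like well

Line 1: his (1), rugged (2), rough (1), shoe (1) → 5
Line 2: tonight (2), over (2), his (1), silver (2) → 7
Line 3: five (1), brook (1), calls (1), like (1), well (1) → 5

5–7–5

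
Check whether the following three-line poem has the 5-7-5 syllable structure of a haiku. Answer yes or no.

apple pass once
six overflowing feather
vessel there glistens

No

Line 1: "apple pass once": 2+1+1 = 4 (expected 5)
Line 2: "six overflowing feather": 1+4+2 = 7 ✓
Line 3: "vessel there glistens": 2+1+2 = 5 ✓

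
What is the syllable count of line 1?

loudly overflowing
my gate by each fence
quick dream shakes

6

Line 1: loudly (2), overflowing (4) → 6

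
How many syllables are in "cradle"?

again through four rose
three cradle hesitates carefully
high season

2

"cradle" has 2 syllables.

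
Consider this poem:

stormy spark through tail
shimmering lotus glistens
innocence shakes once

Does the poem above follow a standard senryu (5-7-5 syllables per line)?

Yes

Line 1: stormy(2) + spark(1) + through(1) + tail(1) = 5 ✓
Line 2: shimmering(3) + lotus(2) + glistens(2) = 7 ✓
Line 3: innocence(3) + shakes(1) + once(1) = 5 ✓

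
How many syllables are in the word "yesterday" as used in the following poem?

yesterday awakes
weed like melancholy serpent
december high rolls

3

"yesterday" has 3 syllables.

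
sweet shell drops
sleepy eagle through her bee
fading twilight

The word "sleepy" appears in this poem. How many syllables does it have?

2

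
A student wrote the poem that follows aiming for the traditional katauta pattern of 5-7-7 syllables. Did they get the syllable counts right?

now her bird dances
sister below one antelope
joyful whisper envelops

Line 1: now(1) + her(1) + bird(1) + dances(2) = 5 ✓
Line 2: sister(2) + below(2) + one(1) + antelope(3) = 8 (expected 7)
Line 3: joyful(2) + whisper(2) + envelops(3) = 7 ✓

No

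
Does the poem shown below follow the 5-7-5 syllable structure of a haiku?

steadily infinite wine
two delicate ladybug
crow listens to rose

Line 1: "steadily infinite wine": 3+3+1 = 7 (expected 5)
Line 2: "two delicate ladybug": 1+3+3 = 7 ✓
Line 3: "crow listens to rose": 1+2+1+1 = 5 ✓

No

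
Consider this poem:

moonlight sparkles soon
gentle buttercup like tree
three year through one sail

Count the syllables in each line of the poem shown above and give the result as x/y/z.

Line 1: moonlight(2) + sparkles(2) + soon(1) = 5
Line 2: gentle(2) + buttercup(3) + like(1) + tree(1) = 7
Line 3: three(1) + year(1) + through(1) + one(1) + sail(1) = 5

5/7/5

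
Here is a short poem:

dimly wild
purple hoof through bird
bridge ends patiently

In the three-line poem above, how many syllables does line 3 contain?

5

Line 3: "bridge ends patiently": 1+1+3 = 5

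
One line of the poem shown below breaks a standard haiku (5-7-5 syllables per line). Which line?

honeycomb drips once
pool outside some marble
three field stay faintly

Line 1: honeycomb(3) + drips(1) + once(1) = 5 ✓
Line 2: pool(1) + outside(2) + some(1) + marble(2) = 6 (expected 7)
Line 3: three(1) + field(1) + stay(1) + faintly(2) = 5 ✓

The second line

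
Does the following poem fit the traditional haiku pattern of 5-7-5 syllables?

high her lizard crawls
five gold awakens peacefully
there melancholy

Line 1: high(1) + her(1) + lizard(2) + crawls(1) = 5 ✓
Line 2: five(1) + gold(1) + awakens(3) + peacefully(3) = 8 (expected 7)
Line 3: there(1) + melancholy(4) = 5 ✓

No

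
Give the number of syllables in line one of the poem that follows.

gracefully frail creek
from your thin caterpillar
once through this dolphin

5

Line one: gracefully (3), frail (1), creek (1) → 5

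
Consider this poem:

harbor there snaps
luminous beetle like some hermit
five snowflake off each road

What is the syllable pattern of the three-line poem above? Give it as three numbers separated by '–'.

Line 1: harbor(2) + there(1) + snaps(1) = 4
Line 2: luminous(3) + beetle(2) + like(1) + some(1) + hermit(2) = 9
Line 3: five(1) + snowflake(2) + off(1) + each(1) + road(1) = 6

4–9–6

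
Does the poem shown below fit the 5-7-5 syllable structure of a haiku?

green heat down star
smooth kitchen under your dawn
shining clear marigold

Line 1: "green heat down star": 1+1+1+1 = 4 (expected 5)
Line 2: "smooth kitchen under your dawn": 1+2+2+1+1 = 7 ✓
Line 3: "shining clear marigold": 2+1+3 = 6 (expected 5)

No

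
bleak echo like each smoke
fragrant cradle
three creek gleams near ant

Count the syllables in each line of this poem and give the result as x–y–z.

6–4–5

Line 1: "bleak echo like each smoke": 1+2+1+1+1 = 6
Line 2: "fragrant cradle": 2+2 = 4
Line 3: "three creek gleams near ant": 1+1+1+1+1 = 5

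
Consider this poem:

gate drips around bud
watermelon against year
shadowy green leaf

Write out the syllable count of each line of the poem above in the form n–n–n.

5–7–5

Line 1: "gate drips around bud": 1+1+2+1 = 5
Line 2: "watermelon against year": 4+2+1 = 7
Line 3: "shadowy green leaf": 3+1+1 = 5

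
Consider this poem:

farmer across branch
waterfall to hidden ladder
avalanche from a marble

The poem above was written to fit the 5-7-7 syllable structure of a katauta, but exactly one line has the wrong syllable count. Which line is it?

Line 2

Line 1: "farmer across branch": 2+2+1 = 5 ✓
Line 2: "waterfall to hidden ladder": 3+1+2+2 = 8 (expected 7)
Line 3: "avalanche from a marble": 3+1+1+2 = 7 ✓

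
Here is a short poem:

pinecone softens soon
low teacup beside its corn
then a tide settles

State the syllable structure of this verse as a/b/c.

5/7/5

Line 1: pinecone(2) + softens(2) + soon(1) = 5
Line 2: low(1) + teacup(2) + beside(2) + its(1) + corn(1) = 7
Line 3: then(1) + a(1) + tide(1) + settles(2) = 5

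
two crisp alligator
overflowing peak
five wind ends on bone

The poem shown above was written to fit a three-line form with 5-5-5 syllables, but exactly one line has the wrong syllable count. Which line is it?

The first line

Line 1: "two crisp alligator": 1+1+4 = 6 (expected 5)
Line 2: "overflowing peak": 4+1 = 5 ✓
Line 3: "five wind ends on bone": 1+1+1+1+1 = 5 ✓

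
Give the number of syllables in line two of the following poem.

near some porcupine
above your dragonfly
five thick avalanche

Line two: above (2), your (1), dragonfly (3) → 6

6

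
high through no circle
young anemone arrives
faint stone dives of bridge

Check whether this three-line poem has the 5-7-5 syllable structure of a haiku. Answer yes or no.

Yes

Line 1: "high through no circle": 1+1+1+2 = 5 ✓
Line 2: "young anemone arrives": 1+4+2 = 7 ✓
Line 3: "faint stone dives of bridge": 1+1+1+1+1 = 5 ✓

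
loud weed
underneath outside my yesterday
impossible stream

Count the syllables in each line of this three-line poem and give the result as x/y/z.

2/9/5

Line 1: "loud weed": 1+1 = 2
Line 2: "underneath outside my yesterday": 3+2+1+3 = 9
Line 3: "impossible stream": 4+1 = 5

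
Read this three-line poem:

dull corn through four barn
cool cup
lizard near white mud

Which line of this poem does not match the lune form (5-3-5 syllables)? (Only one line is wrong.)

Line 2

Line 1: "dull corn through four barn": 1+1+1+1+1 = 5 ✓
Line 2: "cool cup": 1+1 = 2 (expected 3)
Line 3: "lizard near white mud": 2+1+1+1 = 5 ✓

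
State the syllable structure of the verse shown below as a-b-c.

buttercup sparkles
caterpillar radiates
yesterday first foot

Line 1: buttercup(3) + sparkles(2) = 5
Line 2: caterpillar(4) + radiates(3) = 7
Line 3: yesterday(3) + first(1) + foot(1) = 5

5-7-5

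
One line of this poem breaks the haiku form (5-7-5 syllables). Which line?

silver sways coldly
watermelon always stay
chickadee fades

Line 1: silver(2) + sways(1) + coldly(2) = 5 ✓
Line 2: watermelon(4) + always(2) + stay(1) = 7 ✓
Line 3: chickadee(3) + fades(1) = 4 (expected 5)

Line 3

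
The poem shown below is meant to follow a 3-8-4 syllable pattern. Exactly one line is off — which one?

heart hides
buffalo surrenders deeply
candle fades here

Line 1

Line 1: heart (1), hides (1) → 2 (expected 3)
Line 2: buffalo (3), surrenders (3), deeply (2) → 8 ✓
Line 3: candle (2), fades (1), here (1) → 4 ✓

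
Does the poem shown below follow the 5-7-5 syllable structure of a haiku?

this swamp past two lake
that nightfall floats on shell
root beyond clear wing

Line 1: this(1) + swamp(1) + past(1) + two(1) + lake(1) = 5 ✓
Line 2: that(1) + nightfall(2) + floats(1) + on(1) + shell(1) = 6 (expected 7)
Line 3: root(1) + beyond(2) + clear(1) + wing(1) = 5 ✓

No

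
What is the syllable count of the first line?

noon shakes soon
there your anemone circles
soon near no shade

3

The first line: noon(1) + shakes(1) + soon(1) = 3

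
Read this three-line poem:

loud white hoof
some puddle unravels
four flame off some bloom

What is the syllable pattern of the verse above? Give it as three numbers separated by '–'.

3–6–5

Line 1: "loud white hoof": 1+1+1 = 3
Line 2: "some puddle unravels": 1+2+3 = 6
Line 3: "four flame off some bloom": 1+1+1+1+1 = 5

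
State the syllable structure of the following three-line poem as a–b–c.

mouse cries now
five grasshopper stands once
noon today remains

3–6–5

Line 1: mouse (1), cries (1), now (1) → 3
Line 2: five (1), grasshopper (3), stands (1), once (1) → 6
Line 3: noon (1), today (2), remains (2) → 5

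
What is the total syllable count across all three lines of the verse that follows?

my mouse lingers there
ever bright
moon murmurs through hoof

13

Line 1: my(1) + mouse(1) + lingers(2) + there(1) = 5
Line 2: ever(2) + bright(1) = 3
Line 3: moon(1) + murmurs(2) + through(1) + hoof(1) = 5
Total: 5 + 3 + 5 = 13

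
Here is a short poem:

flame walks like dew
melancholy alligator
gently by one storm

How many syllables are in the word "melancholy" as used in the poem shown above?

4

"melancholy" has 4 syllables.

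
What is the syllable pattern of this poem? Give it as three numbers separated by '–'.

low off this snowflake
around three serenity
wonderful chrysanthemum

5–7–7

Line 1: "low off this snowflake": 1+1+1+2 = 5
Line 2: "around three serenity": 2+1+4 = 7
Line 3: "wonderful chrysanthemum": 3+4 = 7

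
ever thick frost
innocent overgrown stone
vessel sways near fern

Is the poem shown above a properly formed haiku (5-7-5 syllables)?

Line 1: ever (2), thick (1), frost (1) → 4 (expected 5)
Line 2: innocent (3), overgrown (3), stone (1) → 7 ✓
Line 3: vessel (2), sways (1), near (1), fern (1) → 5 ✓

No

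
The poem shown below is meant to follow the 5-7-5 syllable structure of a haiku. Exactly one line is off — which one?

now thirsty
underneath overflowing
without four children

Line 1

Line 1: "now thirsty": 1+2 = 3 (expected 5)
Line 2: "underneath overflowing": 3+4 = 7 ✓
Line 3: "without four children": 2+1+2 = 5 ✓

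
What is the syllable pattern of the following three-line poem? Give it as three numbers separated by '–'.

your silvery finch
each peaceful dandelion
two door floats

Line 1: "your silvery finch": 1+3+1 = 5
Line 2: "each peaceful dandelion": 1+2+4 = 7
Line 3: "two door floats": 1+1+1 = 3

5–7–3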